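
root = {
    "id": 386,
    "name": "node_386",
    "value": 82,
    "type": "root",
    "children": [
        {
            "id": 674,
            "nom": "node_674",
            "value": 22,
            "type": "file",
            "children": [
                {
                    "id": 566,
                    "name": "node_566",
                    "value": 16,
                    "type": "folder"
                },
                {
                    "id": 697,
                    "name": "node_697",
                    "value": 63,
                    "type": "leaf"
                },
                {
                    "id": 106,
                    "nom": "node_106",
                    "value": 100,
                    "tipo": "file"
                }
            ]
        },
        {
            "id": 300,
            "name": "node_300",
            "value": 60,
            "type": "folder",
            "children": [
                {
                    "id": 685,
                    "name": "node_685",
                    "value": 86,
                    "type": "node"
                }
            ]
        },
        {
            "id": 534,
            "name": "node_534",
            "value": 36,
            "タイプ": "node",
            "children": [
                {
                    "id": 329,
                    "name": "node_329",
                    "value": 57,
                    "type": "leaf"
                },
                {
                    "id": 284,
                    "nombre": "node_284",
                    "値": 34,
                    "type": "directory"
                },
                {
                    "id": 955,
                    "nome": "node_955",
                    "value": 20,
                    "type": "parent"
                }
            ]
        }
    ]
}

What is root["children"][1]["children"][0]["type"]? "node"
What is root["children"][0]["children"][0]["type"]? "folder"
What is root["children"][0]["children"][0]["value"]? 16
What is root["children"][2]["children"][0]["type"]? "leaf"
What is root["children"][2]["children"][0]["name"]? "node_329"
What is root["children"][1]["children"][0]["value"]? 86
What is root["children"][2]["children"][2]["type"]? "parent"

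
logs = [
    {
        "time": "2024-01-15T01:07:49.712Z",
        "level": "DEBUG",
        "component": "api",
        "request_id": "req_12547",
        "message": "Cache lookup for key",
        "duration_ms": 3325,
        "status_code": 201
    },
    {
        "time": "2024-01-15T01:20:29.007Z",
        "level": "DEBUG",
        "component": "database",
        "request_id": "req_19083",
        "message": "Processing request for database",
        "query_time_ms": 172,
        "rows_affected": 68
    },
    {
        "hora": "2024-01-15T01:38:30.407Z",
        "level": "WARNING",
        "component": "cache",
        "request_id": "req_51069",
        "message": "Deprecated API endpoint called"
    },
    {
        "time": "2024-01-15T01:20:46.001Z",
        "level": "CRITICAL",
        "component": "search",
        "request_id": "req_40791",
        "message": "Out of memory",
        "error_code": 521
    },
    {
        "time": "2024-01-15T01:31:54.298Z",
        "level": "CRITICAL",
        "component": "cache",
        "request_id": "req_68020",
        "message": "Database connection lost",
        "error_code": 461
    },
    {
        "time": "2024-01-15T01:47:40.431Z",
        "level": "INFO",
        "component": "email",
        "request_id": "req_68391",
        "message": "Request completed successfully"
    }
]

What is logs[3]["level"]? "CRITICAL"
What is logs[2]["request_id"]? "req_51069"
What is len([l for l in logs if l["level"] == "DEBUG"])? 2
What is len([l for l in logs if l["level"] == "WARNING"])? 1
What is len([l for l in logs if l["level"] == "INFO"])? 1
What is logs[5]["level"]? "INFO"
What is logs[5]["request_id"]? "req_68391"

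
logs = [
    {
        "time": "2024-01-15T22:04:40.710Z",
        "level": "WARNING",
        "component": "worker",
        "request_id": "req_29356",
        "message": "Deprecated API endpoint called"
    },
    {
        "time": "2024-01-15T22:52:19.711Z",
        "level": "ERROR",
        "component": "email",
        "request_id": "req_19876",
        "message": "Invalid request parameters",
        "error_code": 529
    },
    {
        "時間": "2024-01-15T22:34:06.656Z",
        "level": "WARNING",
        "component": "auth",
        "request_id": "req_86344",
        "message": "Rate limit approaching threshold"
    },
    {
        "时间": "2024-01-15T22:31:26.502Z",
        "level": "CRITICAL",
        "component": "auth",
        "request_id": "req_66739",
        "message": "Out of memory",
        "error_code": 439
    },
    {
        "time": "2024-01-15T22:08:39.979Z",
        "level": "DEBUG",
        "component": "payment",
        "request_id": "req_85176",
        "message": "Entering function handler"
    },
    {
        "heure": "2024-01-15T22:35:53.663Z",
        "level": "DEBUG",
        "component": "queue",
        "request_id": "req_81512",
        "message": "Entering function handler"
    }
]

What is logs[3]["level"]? "CRITICAL"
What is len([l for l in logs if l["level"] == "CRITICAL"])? 1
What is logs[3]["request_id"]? "req_66739"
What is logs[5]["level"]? "DEBUG"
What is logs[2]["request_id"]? "req_86344"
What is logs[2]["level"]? "WARNING"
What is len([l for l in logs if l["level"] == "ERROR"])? 1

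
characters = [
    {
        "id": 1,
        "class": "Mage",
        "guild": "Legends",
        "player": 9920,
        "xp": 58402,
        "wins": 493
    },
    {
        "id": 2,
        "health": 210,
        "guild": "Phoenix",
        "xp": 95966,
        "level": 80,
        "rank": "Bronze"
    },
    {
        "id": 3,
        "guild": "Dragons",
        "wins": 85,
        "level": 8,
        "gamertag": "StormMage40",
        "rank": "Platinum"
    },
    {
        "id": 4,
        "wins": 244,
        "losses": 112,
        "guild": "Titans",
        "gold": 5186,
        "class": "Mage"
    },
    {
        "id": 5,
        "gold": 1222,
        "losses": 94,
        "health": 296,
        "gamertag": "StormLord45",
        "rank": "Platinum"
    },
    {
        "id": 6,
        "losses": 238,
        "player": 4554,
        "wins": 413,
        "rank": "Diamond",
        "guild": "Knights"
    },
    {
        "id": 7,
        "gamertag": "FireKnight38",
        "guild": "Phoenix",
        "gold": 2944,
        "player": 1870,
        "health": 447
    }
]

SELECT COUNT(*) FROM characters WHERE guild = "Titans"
1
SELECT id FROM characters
[1, 2, 3, 4, 5, 6, 7]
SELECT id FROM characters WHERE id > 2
[3, 4, 5, 6, 7]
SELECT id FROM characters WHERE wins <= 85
[3]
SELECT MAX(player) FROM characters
9920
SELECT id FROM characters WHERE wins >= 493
[1]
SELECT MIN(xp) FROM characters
58402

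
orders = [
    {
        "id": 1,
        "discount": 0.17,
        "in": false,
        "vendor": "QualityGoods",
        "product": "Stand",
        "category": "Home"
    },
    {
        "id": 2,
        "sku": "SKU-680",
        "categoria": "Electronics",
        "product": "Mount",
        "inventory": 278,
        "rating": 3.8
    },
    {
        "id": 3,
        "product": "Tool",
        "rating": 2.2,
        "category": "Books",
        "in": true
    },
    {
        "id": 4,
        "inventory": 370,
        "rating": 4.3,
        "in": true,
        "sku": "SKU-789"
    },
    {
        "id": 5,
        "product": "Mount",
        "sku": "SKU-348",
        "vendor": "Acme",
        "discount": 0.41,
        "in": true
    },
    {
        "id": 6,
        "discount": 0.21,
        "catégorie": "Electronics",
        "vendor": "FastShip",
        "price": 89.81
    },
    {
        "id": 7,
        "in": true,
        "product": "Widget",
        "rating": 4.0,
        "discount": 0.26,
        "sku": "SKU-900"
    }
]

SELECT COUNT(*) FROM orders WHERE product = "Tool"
1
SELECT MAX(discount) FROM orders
0.41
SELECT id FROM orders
[1, 2, 3, 4, 5, 6, 7]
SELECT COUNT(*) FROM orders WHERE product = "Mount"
2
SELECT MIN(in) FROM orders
False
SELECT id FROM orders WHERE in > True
[]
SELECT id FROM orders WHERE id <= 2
[1, 2]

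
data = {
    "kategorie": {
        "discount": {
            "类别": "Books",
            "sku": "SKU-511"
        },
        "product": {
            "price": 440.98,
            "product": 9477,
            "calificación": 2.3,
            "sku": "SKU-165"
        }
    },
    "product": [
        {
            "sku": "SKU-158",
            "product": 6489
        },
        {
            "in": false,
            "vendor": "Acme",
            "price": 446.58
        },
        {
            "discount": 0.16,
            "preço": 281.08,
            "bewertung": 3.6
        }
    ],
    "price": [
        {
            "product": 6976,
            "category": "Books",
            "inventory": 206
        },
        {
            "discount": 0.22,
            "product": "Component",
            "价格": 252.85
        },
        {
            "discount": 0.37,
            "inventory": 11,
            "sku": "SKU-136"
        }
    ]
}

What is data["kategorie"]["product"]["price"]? 440.98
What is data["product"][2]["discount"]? 0.16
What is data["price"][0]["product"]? 6976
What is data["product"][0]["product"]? 6489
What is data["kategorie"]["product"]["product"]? 9477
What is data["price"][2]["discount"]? 0.37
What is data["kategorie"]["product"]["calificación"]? 2.3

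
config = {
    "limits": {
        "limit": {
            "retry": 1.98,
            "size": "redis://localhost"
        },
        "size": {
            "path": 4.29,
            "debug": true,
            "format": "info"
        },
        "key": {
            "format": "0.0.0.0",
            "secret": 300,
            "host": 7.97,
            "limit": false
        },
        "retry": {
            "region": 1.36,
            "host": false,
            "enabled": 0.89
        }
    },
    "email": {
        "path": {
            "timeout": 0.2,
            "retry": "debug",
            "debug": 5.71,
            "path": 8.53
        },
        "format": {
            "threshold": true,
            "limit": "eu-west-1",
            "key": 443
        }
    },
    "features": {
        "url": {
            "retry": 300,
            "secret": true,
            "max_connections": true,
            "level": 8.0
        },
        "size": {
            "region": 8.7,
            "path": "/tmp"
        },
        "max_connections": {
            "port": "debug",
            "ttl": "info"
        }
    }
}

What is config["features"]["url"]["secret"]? True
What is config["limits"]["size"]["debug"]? True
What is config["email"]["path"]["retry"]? "debug"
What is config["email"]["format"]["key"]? 443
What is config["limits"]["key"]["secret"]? 300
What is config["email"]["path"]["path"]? 8.53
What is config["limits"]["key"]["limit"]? False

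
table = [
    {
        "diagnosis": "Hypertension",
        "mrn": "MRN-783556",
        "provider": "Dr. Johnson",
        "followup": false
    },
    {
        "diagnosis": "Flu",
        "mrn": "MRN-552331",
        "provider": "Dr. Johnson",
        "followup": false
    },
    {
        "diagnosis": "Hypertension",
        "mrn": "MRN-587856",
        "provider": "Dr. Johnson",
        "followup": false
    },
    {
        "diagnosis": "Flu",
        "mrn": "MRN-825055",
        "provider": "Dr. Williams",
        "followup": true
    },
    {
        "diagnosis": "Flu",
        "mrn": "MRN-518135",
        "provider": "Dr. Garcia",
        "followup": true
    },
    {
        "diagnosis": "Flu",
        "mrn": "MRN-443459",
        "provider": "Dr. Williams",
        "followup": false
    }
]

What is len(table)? 6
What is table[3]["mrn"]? "MRN-825055"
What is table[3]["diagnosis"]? "Flu"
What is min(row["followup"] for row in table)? False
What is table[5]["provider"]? "Dr. Williams"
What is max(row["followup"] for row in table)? True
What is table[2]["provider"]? "Dr. Johnson"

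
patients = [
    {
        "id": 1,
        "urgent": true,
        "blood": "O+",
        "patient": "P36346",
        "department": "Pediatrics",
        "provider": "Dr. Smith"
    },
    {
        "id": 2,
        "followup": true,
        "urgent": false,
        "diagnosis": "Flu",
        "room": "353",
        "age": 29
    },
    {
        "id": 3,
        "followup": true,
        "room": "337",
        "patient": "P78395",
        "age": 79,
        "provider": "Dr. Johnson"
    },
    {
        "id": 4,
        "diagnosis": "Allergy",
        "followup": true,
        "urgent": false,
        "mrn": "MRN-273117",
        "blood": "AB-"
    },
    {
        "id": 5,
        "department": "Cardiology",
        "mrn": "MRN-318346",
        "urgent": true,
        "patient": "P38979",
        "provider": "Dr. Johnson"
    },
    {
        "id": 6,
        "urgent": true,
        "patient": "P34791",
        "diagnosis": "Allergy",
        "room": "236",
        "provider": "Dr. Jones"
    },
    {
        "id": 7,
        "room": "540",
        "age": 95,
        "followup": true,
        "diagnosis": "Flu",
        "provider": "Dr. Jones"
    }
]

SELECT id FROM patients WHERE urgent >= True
[1, 5, 6]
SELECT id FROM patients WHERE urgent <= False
[2, 4]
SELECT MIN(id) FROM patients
1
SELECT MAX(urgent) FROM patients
True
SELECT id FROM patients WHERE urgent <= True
[1, 2, 4, 5, 6]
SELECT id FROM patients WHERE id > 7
[]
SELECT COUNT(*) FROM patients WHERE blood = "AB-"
1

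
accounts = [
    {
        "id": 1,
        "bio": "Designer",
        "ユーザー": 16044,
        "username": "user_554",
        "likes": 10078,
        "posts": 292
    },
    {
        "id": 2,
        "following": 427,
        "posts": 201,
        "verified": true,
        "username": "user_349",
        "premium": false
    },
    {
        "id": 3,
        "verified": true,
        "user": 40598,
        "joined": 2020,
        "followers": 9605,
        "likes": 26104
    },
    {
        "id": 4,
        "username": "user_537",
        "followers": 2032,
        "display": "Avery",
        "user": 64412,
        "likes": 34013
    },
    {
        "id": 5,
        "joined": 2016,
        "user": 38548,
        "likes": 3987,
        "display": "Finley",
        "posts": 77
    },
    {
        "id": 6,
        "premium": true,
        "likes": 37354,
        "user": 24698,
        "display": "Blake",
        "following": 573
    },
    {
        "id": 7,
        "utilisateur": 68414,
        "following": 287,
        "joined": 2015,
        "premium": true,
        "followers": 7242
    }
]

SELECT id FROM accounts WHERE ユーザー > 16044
[]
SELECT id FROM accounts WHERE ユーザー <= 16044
[1]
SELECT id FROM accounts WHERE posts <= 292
[1, 2, 5]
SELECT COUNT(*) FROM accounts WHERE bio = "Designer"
1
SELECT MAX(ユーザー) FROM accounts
16044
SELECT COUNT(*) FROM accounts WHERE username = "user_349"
1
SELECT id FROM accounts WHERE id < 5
[1, 2, 3, 4]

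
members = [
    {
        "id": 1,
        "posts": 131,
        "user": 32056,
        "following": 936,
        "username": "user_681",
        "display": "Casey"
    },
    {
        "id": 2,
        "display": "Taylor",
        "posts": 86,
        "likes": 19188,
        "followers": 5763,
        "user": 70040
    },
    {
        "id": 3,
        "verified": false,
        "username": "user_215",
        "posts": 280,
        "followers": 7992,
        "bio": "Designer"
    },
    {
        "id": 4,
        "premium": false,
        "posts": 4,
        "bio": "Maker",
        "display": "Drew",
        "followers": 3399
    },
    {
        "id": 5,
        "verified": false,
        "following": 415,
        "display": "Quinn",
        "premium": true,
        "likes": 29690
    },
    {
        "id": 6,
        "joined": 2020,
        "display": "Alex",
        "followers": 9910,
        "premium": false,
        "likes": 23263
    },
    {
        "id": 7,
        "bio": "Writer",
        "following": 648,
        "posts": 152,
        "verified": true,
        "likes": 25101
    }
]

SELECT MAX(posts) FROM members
280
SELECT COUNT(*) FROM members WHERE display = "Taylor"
1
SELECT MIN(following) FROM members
415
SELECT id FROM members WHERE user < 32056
[]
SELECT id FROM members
[1, 2, 3, 4, 5, 6, 7]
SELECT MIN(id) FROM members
1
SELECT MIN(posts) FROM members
4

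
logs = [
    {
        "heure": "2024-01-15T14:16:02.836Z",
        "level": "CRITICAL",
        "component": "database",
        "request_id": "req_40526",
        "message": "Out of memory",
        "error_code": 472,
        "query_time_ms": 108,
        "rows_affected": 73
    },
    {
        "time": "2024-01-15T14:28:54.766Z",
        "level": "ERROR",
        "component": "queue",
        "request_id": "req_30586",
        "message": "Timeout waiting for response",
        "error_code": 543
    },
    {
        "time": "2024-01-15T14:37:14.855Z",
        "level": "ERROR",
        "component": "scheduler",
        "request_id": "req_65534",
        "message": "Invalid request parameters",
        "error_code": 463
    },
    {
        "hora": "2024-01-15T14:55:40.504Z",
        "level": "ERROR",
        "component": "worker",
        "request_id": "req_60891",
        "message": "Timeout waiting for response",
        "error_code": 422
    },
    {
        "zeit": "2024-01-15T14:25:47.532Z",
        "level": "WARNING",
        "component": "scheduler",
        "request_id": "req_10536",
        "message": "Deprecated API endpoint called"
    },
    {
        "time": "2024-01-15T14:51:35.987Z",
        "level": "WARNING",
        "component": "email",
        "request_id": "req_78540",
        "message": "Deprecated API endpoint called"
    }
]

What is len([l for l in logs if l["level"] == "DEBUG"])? 0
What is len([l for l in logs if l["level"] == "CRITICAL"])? 1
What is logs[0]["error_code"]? 472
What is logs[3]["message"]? "Timeout waiting for response"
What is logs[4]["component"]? "scheduler"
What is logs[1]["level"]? "ERROR"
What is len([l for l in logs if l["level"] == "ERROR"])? 3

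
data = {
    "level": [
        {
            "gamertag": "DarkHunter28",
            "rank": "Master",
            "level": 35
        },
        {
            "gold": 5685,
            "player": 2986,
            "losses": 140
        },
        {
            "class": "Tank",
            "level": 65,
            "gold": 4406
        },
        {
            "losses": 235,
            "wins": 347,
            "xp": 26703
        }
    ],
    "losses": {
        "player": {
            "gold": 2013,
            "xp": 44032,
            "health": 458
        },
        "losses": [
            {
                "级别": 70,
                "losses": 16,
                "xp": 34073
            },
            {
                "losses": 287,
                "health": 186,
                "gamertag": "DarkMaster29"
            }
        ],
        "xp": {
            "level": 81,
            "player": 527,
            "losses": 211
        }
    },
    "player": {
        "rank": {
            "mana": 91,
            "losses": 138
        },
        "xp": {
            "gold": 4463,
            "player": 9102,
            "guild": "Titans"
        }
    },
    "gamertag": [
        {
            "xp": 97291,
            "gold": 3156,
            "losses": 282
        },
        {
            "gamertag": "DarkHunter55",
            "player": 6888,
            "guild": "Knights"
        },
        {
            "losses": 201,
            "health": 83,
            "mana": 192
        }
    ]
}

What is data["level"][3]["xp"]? 26703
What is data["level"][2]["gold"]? 4406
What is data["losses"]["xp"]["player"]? 527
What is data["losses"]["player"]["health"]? 458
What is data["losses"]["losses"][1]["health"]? 186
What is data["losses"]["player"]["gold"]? 2013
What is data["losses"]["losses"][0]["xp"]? 34073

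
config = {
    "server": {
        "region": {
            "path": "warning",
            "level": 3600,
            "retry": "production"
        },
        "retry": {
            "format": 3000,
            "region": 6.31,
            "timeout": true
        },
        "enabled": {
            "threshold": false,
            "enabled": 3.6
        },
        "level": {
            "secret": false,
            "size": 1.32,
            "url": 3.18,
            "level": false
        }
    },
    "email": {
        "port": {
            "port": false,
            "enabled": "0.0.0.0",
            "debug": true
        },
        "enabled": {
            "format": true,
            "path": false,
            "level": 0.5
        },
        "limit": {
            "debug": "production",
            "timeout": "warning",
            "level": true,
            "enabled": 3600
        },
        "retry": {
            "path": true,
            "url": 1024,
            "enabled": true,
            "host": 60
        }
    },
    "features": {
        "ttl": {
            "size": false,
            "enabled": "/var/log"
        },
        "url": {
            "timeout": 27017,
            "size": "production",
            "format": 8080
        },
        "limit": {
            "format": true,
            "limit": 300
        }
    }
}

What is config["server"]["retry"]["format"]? 3000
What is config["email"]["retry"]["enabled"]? True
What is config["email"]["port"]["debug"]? True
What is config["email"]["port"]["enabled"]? "0.0.0.0"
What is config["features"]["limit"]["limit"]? 300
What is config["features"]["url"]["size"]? "production"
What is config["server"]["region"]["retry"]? "production"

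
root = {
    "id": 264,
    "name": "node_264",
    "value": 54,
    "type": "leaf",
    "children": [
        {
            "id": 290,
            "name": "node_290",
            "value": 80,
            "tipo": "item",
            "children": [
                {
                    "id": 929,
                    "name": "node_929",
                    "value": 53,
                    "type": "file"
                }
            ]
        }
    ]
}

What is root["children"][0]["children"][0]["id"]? 929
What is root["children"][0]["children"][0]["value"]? 53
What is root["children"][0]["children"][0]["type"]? "file"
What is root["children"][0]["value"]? 80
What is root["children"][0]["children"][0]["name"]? "node_929"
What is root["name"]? "node_264"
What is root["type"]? "leaf"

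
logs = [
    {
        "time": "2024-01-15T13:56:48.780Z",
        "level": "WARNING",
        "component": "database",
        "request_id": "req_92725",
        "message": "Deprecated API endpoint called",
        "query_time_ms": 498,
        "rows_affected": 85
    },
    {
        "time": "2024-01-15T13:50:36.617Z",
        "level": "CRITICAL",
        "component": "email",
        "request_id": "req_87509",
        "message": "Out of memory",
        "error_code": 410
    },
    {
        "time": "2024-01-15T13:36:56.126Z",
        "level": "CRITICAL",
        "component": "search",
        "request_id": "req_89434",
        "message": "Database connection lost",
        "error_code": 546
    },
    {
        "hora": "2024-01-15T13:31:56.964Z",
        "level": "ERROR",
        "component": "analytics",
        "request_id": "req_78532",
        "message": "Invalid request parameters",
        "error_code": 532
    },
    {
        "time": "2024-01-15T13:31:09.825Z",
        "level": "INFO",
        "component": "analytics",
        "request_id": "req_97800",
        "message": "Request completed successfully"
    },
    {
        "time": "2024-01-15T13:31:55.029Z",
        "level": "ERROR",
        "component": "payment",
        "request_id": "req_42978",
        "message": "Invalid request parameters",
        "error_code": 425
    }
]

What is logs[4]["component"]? "analytics"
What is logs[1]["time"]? "2024-01-15T13:50:36.617Z"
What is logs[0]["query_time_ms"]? 498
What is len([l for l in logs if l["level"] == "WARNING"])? 1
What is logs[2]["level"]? "CRITICAL"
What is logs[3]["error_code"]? 532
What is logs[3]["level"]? "ERROR"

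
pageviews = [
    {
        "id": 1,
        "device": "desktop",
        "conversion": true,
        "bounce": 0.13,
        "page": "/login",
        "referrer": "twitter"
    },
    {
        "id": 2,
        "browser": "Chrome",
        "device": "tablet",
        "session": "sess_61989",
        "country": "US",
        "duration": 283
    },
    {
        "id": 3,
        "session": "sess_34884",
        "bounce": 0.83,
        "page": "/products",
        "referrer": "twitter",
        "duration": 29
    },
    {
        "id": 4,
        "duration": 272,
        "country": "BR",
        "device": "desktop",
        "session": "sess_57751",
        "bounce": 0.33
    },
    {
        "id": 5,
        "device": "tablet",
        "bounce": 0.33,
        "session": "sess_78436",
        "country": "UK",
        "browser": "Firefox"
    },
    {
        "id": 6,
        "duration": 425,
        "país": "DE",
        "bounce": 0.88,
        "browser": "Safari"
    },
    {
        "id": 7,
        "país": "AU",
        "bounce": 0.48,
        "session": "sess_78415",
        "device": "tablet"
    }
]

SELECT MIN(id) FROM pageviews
1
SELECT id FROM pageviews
[1, 2, 3, 4, 5, 6, 7]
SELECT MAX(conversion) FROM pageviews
True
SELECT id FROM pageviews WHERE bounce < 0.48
[1, 4, 5]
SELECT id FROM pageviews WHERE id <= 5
[1, 2, 3, 4, 5]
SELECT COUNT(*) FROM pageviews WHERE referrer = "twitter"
2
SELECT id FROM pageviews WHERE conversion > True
[]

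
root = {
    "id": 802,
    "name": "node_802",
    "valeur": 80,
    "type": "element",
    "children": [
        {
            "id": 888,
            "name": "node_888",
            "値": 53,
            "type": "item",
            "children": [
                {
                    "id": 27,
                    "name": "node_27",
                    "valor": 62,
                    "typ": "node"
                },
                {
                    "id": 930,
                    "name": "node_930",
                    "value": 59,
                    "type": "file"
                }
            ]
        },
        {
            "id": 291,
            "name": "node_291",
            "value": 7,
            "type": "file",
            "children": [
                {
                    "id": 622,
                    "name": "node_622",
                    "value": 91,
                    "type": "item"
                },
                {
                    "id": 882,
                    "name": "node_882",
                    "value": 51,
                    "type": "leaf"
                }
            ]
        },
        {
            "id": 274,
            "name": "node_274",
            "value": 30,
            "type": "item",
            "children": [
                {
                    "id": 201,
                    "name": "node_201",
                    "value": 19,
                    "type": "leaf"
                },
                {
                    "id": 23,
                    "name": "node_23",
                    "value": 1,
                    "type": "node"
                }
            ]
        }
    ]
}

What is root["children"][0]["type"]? "item"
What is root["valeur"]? 80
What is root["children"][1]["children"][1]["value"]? 51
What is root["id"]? 802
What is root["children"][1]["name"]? "node_291"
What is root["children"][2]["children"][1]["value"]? 1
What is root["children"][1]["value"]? 7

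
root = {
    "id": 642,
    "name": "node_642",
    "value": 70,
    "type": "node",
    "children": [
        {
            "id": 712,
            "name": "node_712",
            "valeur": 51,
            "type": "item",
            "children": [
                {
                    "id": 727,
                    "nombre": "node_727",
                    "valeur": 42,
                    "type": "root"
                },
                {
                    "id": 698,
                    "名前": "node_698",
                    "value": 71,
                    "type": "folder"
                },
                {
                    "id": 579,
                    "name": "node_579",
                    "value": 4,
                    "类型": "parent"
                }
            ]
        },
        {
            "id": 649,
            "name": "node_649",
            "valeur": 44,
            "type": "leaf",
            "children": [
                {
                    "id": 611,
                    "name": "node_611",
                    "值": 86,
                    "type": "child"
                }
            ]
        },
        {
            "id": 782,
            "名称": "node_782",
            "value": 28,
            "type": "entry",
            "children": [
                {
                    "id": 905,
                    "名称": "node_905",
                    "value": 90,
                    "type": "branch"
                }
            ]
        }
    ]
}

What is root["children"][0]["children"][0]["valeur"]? 42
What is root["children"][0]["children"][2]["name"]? "node_579"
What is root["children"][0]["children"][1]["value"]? 71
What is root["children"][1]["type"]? "leaf"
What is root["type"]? "node"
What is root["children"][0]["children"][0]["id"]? 727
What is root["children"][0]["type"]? "item"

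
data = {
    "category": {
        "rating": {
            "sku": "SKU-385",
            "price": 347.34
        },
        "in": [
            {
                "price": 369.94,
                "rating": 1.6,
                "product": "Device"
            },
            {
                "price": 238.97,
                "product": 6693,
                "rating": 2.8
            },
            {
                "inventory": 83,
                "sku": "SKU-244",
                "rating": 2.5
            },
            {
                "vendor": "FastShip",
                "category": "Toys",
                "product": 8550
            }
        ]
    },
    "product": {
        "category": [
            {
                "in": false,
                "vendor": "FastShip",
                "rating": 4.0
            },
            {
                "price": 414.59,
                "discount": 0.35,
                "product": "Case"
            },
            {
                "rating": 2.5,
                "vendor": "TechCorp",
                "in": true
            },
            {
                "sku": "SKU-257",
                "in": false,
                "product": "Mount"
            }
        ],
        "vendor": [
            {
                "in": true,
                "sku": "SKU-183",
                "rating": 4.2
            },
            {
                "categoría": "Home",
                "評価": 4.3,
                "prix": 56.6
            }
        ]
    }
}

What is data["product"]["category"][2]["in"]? True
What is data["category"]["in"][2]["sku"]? "SKU-244"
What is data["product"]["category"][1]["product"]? "Case"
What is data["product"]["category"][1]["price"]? 414.59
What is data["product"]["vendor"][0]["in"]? True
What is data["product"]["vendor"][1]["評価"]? 4.3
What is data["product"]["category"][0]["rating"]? 4.0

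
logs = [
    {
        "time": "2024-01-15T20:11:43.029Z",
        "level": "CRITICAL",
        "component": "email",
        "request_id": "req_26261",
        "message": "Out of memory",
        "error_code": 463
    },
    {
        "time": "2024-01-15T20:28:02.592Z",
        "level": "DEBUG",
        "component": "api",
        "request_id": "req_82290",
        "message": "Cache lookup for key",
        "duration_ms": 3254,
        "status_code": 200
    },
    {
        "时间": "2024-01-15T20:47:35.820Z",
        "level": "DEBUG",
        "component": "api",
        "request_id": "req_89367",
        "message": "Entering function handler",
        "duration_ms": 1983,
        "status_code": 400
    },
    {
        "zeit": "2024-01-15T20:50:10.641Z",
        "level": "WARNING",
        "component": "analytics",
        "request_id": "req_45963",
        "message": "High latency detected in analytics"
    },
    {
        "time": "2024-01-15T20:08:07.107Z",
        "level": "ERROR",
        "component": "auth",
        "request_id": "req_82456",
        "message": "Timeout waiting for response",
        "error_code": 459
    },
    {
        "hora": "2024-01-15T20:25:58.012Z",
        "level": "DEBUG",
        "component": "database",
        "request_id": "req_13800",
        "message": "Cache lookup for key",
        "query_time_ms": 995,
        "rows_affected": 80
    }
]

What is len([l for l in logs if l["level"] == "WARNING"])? 1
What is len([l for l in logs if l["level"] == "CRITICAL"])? 1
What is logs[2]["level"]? "DEBUG"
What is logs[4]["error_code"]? 459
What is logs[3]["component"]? "analytics"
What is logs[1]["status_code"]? 200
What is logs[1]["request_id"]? "req_82290"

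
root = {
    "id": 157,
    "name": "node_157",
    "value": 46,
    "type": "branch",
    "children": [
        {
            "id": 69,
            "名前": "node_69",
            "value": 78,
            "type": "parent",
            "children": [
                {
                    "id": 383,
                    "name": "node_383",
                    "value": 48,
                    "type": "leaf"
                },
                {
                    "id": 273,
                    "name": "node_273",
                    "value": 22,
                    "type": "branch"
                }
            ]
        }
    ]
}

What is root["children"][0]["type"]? "parent"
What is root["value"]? 46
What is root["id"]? 157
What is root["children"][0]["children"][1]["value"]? 22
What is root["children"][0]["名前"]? "node_69"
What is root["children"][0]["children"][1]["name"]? "node_273"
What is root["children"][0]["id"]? 69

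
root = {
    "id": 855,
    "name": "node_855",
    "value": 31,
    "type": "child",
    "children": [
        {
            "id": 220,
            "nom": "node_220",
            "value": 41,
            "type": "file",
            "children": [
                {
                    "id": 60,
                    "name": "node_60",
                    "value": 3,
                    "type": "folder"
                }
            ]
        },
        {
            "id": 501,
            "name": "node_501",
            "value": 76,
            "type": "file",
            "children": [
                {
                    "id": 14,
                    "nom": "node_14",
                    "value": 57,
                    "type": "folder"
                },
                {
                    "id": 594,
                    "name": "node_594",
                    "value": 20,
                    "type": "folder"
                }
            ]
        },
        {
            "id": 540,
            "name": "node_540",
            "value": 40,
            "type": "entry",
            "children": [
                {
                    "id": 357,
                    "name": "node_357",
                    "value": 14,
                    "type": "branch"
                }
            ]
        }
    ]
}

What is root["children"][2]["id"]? 540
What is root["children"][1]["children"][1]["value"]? 20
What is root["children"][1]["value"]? 76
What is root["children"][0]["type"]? "file"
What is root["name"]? "node_855"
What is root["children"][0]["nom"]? "node_220"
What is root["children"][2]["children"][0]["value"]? 14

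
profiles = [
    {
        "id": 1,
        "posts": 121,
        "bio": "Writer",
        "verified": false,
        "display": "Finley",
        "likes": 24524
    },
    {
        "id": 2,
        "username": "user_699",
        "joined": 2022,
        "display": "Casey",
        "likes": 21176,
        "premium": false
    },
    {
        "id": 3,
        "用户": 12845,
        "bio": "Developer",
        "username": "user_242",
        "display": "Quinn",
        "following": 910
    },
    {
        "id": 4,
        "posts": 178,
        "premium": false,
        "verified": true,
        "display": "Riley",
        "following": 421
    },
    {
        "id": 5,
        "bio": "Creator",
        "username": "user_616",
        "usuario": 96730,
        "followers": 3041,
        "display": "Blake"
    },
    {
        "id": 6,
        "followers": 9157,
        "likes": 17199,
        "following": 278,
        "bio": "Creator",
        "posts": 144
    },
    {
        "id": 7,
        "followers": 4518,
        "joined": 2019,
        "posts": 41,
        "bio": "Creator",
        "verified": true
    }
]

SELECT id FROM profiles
[1, 2, 3, 4, 5, 6, 7]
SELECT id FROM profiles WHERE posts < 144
[1, 7]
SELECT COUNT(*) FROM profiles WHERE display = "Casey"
1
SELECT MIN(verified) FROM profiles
False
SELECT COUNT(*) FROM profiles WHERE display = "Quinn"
1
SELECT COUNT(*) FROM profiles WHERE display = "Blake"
1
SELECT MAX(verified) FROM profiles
True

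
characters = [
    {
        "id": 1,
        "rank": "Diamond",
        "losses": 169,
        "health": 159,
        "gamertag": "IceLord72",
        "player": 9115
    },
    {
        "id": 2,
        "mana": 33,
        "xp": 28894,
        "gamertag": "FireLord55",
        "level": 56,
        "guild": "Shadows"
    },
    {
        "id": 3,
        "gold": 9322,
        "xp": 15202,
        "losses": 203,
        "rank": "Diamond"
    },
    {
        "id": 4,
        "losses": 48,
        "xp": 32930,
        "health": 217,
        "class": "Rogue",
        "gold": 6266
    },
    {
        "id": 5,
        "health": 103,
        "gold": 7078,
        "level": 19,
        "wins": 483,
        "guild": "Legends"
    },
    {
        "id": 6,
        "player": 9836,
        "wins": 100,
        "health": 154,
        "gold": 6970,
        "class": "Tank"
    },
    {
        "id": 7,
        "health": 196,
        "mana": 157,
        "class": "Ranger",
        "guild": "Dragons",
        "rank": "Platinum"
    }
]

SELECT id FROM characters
[1, 2, 3, 4, 5, 6, 7]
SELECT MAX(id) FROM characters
7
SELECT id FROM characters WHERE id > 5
[6, 7]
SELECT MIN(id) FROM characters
1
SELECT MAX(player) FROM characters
9836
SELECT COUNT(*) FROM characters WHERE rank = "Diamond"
2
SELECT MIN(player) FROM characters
9115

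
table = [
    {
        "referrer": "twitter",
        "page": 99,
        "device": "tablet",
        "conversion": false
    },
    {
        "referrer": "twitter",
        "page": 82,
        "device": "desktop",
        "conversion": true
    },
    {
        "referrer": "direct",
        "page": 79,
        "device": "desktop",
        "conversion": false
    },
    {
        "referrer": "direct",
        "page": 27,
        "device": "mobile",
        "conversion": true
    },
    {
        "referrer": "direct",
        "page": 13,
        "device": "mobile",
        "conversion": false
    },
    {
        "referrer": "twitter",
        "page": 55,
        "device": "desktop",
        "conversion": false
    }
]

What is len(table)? 6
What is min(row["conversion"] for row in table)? False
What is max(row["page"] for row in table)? 99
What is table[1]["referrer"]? "twitter"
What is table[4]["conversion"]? False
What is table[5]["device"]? "desktop"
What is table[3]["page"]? 27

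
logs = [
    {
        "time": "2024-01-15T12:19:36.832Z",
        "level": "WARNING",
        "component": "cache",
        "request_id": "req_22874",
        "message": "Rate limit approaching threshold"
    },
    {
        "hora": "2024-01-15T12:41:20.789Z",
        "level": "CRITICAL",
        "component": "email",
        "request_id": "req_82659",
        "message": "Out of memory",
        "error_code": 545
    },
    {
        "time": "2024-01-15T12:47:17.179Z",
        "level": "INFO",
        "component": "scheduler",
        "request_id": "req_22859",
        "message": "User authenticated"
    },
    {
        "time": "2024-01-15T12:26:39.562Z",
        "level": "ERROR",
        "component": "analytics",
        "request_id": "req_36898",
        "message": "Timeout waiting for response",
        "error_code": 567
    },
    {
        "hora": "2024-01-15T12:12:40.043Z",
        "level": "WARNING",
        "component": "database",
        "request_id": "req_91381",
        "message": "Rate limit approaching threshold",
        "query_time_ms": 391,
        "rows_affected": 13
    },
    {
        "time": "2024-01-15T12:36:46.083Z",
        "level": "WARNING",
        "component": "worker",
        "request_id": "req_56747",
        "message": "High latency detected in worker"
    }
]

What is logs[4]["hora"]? "2024-01-15T12:12:40.043Z"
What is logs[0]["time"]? "2024-01-15T12:19:36.832Z"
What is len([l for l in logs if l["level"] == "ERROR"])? 1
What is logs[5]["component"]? "worker"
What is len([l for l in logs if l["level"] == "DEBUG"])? 0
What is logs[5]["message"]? "High latency detected in worker"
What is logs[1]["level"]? "CRITICAL"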